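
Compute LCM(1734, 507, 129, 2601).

37802934

lcm(1734, 507) = 1734·507/gcd = 879138/3 = 293046
lcm(293046, 129) = 293046·129/gcd = 37802934/3 = 12600978
lcm(12600978, 2601) = 12600978·2601/gcd = 32775143778/867 = 37802934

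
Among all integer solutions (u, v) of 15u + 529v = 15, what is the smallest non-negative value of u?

1

Reduce mod 529: 15u ≡ 15 (mod 529). With g = gcd(15, 529) = 1 dividing 15, divide through: 15u ≡ 15 (mod 529).
Since gcd(15, 529) = 1, u ≡ 15·(15)⁻¹ ≡ 1 (mod 529). Smallest non-negative: 1.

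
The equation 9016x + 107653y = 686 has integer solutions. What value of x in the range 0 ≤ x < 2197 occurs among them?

Euclid: 107653 = 11·9016 + 8477; 9016 = 1·8477 + 539; 8477 = 15·539 + 392; 539 = 1·392 + 147; 392 = 2·147 + 98; 147 = 1·98 + 49; 98 = 2·49 + 0 → gcd = 49; 686 = 49·14.
Back-substitution yields 9016·(800) + 107653·(-67) = 49, so one solution is x = 800·14 = 11200, y = -67·14 = -938.
Solutions in x differ by 107653/49 = 2197; the one in [0, 2197) is 11200 mod 2197 = 215.

215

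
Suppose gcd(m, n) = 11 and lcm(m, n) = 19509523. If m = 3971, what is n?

Using mn = gcd(m,n)·lcm(m,n) = 11·19509523 = 214604753, we get n = 214604753/3971 = 54043.

54043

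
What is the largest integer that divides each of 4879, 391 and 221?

gcd(4879, 391): 4879 = 12·391 + 187; 391 = 2·187 + 17; 187 = 11·17 + 0 → 17
gcd(17, 221): 221 = 13·17 + 0 → 17

17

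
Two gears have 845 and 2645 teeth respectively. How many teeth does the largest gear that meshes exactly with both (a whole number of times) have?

845 = 5 · 13²
2645 = 5 · 23²
Common: 5 = 5

5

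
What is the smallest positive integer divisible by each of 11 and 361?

3971

11 = 11; 361 = 19²
max exponents: 11 · 19² = 3971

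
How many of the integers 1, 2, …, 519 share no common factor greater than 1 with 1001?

1001 = 7·11·13. Inclusion–exclusion on these primes:
519 − ⌊519/7⌋ − ⌊519/11⌋ − ⌊519/13⌋ + ⌊519/77⌋ + ⌊519/91⌋ + ⌊519/143⌋ − ⌊519/1001⌋ = 373

373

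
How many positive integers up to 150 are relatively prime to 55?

Prime factors of 55: 5, 11. Count integers ≤ 150 divisible by none of them.
By inclusion–exclusion: 150 − ⌊150/5⌋ − ⌊150/11⌋ + ⌊150/55⌋ = 109.

109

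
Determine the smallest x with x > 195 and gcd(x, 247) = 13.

247 = 13·19. Any x with gcd(x, 247) = 13 is a multiple of 13, say 13s, with s coprime to 19.
Need s > 195/13, so s ≥ 16. First s ≥ 16 with gcd(s, 19) = 1 is s = 16. Thus x = 13·16 = 208.

208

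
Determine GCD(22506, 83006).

242

Euclid: 83006 = 3·22506 + 15488; 22506 = 1·15488 + 7018; 15488 = 2·7018 + 1452; 7018 = 4·1452 + 1210; 1452 = 1·1210 + 242; 1210 = 5·242 + 0. Last nonzero remainder: 242.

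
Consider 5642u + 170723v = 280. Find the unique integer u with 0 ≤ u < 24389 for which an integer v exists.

16098

gcd(5642, 170723) = 7 (Euclid: 170723 = 30·5642 + 1463; 5642 = 3·1463 + 1253; 1463 = 1·1253 + 210; 1253 = 5·210 + 203; 210 = 1·203 + 7; 203 = 29·7 + 0), and 7 | 280.
Extended Euclid: 5642·(-817) + 170723·(27) = 7. Scale by 40: u₀ = -32680.
General solution u = u₀ + 24389t; reducing mod 24389 gives u = 16098 (and v = -532).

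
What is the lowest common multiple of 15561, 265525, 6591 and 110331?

15561 = 3² · 7 · 13 · 19; 265525 = 5² · 13 · 19 · 43; 6591 = 3 · 13³; 110331 = 3² · 13 · 23 · 41
lcm takes max exponent of each prime: 3² · 5² · 7 · 13³ · 19 · 23 · 41 · 43 = 2665903128525

2665903128525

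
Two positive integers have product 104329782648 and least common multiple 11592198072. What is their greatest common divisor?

9

From gcd × lcm = uv: gcd = 104329782648 / 11592198072 = 9.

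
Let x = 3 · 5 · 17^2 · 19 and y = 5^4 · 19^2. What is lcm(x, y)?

195616875

max exponent per prime: 3 · 5^4 · 17^2 · 19^2 = 195616875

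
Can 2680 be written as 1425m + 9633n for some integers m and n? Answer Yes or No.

No

By Bézout, 1425m + 9633n = 2680 has integer solutions iff gcd(1425, 9633) | 2680.
Euclid: 9633 = 6·1425 + 1083; 1425 = 1·1083 + 342; 1083 = 3·342 + 57; 342 = 6·57 + 0. gcd = 57; 2680 mod 57 = 1. No.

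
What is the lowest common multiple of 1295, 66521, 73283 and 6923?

lcm(1295, 66521) = 1295·66521/gcd = 86144695/7 = 12306385
lcm(12306385, 73283) = 12306385·73283/gcd = 901848811955/7 = 128835544565
lcm(128835544565, 6923) = 128835544565·6923/gcd = 891928475023495/301 = 2963217524995

2963217524995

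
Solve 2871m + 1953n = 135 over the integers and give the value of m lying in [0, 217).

198

Euclid: 2871 = 1·1953 + 918; 1953 = 2·918 + 117; 918 = 7·117 + 99; 117 = 1·99 + 18; 99 = 5·18 + 9; 18 = 2·9 + 0 → gcd = 9; 135 = 9·15.
Back-substitution yields 2871·(100) + 1953·(-147) = 9, so one solution is m = 100·15 = 1500, n = -147·15 = -2205.
Solutions in m differ by 1953/9 = 217; the one in [0, 217) is 1500 mod 217 = 198.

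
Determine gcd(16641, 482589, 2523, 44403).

3

gcd(16641, 482589): 482589 = 29·16641 + 0 → 16641
gcd(16641, 2523): 16641 = 6·2523 + 1503; 2523 = 1·1503 + 1020; 1503 = 1·1020 + 483; 1020 = 2·483 + 54; 483 = 8·54 + 51; 54 = 1·51 + 3; 51 = 17·3 + 0 → 3
gcd(3, 44403): 44403 = 14801·3 + 0 → 3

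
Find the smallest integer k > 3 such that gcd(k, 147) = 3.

6

147 = 3·49. Any k with gcd(k, 147) = 3 is a multiple of 3, say 3s, with s coprime to 49.
Need s > 3/3, so s ≥ 2. First s ≥ 2 with gcd(s, 49) = 1 is s = 2. Thus k = 3·2 = 6.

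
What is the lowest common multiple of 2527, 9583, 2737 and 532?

5410600132

lcm(2527, 9583) = 2527·9583/gcd = 24216241/7 = 3459463
lcm(3459463, 2737) = 3459463·2737/gcd = 9468550231/7 = 1352650033
lcm(1352650033, 532) = 1352650033·532/gcd = 719609817556/133 = 5410600132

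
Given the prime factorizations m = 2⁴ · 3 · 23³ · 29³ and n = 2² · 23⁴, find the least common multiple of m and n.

327602023152

max exponent per prime: 2⁴ · 3 · 23⁴ · 29³ = 327602023152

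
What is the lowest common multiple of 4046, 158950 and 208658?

4046 = 2 · 7 · 17²; 158950 = 2 · 5² · 11 · 17²; 208658 = 2 · 17² · 19²
lcm takes max exponent of each prime: 2 · 5² · 7 · 11 · 17² · 19² = 401666650

401666650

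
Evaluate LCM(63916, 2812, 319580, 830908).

153717980

lcm(63916, 2812) = 63916·2812/gcd = 179731792/76 = 2364892
lcm(2364892, 319580) = 2364892·319580/gcd = 755772185360/63916 = 11824460
lcm(11824460, 830908) = 11824460·830908/gcd = 9825038409680/63916 = 153717980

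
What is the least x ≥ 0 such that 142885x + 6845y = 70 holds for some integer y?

1353

Euclid: 142885 = 20·6845 + 5985; 6845 = 1·5985 + 860; 5985 = 6·860 + 825; 860 = 1·825 + 35; 825 = 23·35 + 20; 35 = 1·20 + 15; 20 = 1·15 + 5; 15 = 3·5 + 0 → gcd = 5; 70 = 5·14.
Back-substitution yields 142885·(390) + 6845·(-8141) = 5, so one solution is x = 390·14 = 5460, y = -8141·14 = -113974.
Solutions in x differ by 6845/5 = 1369; the one in [0, 1369) is 5460 mod 1369 = 1353.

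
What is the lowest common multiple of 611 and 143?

6721

611 = 13 · 47; 143 = 11 · 13
max exponents: 11 · 13 · 47 = 6721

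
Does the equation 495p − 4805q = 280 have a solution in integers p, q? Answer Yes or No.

Yes

By Bézout, 495p − 4805q = 280 has integer solutions iff gcd(495, 4805) | 280.
Euclid: 4805 = 9·495 + 350; 495 = 1·350 + 145; 350 = 2·145 + 60; 145 = 2·60 + 25; 60 = 2·25 + 10; 25 = 2·10 + 5; 10 = 2·5 + 0. gcd = 5; 280 mod 5 = 0. Yes.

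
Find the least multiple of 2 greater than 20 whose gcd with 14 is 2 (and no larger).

22

gcd(k, 14) = 2 forces 2 | k; write k = 2s. Then gcd(2s, 2·7) = 2·gcd(s, 7), so need gcd(s, 7) = 1.
2s > 20 gives s ≥ 11. The least s ≥ 11 coprime to 7 is 11, so k = 2·11 = 22.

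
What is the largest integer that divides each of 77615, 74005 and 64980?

1805

gcd(77615, 74005): 77615 = 1·74005 + 3610; 74005 = 20·3610 + 1805; 3610 = 2·1805 + 0 → 1805
gcd(1805, 64980): 64980 = 36·1805 + 0 → 1805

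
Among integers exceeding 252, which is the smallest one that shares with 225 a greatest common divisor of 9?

225 = 9·25. Any k with gcd(k, 225) = 9 is a multiple of 9, say 9s, with s coprime to 25.
Need s > 252/9, so s ≥ 29. First s ≥ 29 with gcd(s, 25) = 1 is s = 29. Thus k = 9·29 = 261.

261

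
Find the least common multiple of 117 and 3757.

117 = 3² · 13; 3757 = 13 · 17²
max exponents: 3² · 13 · 17² = 33813

33813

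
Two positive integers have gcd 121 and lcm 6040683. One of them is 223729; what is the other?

3267

p·q = gcd·lcm = 121·6040683 = 730922643, so q = 730922643/223729 = 3267.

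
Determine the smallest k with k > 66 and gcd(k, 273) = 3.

69

gcd(k, 273) = 3 forces 3 | k; write k = 3s. Then gcd(3s, 3·91) = 3·gcd(s, 91), so need gcd(s, 91) = 1.
3s > 66 gives s ≥ 23. The least s ≥ 23 coprime to 91 is 23, so k = 3·23 = 69.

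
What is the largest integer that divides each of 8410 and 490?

Euclid: 8410 = 17·490 + 80; 490 = 6·80 + 10; 80 = 8·10 + 0. Last nonzero remainder: 10.

10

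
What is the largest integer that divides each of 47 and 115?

47 = 47
115 = 5 · 23
Common: 1 = 1

1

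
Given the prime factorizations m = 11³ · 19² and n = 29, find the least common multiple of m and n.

13934239

max exponent per prime: 11³ · 19² · 29 = 13934239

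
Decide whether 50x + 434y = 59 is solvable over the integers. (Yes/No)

gcd(50, 434): 434 = 8·50 + 34; 50 = 1·34 + 16; 34 = 2·16 + 2; 16 = 8·2 + 0 → 2
2 does not divide 59, so a solution does not exist.

No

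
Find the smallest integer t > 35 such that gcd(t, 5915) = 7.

5915 = 7·845. Any t with gcd(t, 5915) = 7 is a multiple of 7, say 7s, with s coprime to 845.
Need s > 35/7, so s ≥ 6. First s ≥ 6 with gcd(s, 845) = 1 is s = 6. Thus t = 7·6 = 42.

42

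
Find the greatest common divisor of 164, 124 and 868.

4

164 = 2² · 41; 124 = 2² · 31; 868 = 2² · 7 · 31
gcd takes min exponent of each prime: 2² = 4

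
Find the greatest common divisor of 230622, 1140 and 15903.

57

gcd(230622, 1140): 230622 = 202·1140 + 342; 1140 = 3·342 + 114; 342 = 3·114 + 0 → 114
gcd(114, 15903): 15903 = 139·114 + 57; 114 = 2·57 + 0 → 57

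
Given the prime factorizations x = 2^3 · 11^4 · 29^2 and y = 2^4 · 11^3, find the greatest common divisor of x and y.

min exponent per shared prime: 2^3 · 11^3 = 10648

10648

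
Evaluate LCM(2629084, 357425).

55276491100

2629084 = 2² · 17 · 23 · 41²; 357425 = 5² · 17 · 29²
max exponents: 2² · 5² · 17 · 23 · 29² · 41² = 55276491100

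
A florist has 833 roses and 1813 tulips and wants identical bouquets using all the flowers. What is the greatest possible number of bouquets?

49

Euclid: 1813 = 2·833 + 147; 833 = 5·147 + 98; 147 = 1·98 + 49; 98 = 2·49 + 0. Last nonzero remainder: 49.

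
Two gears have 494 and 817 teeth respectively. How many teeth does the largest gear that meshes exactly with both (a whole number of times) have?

19

Euclid: 817 = 1·494 + 323; 494 = 1·323 + 171; 323 = 1·171 + 152; 171 = 1·152 + 19; 152 = 8·19 + 0. Last nonzero remainder: 19.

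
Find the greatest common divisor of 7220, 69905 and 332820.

5

7220 = 2² · 5 · 19²; 69905 = 5 · 11 · 31 · 41; 332820 = 2² · 3² · 5 · 43²
gcd takes min exponent of each prime: 5 = 5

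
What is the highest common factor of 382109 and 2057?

17

Euclid: 382109 = 185·2057 + 1564; 2057 = 1·1564 + 493; 1564 = 3·493 + 85; 493 = 5·85 + 68; 85 = 1·68 + 17; 68 = 4·17 + 0. Last nonzero remainder: 17.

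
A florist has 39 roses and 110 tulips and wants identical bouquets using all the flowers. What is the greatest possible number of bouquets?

1

39 = 3 · 13
110 = 2 · 5 · 11
Common: 1 = 1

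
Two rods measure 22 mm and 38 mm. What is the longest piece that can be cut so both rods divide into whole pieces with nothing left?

22 = 2 · 11
38 = 2 · 19
Common: 2 = 2

2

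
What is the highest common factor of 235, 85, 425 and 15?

235 = 5 · 47; 85 = 5 · 17; 425 = 5² · 17; 15 = 3 · 5
gcd takes min exponent of each prime: 5 = 5

5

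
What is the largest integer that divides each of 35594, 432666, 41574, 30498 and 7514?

26

gcd(35594, 432666): 432666 = 12·35594 + 5538; 35594 = 6·5538 + 2366; 5538 = 2·2366 + 806; 2366 = 2·806 + 754; 806 = 1·754 + 52; 754 = 14·52 + 26; 52 = 2·26 + 0 → 26
gcd(26, 41574): 41574 = 1599·26 + 0 → 26
gcd(26, 30498): 30498 = 1173·26 + 0 → 26
gcd(26, 7514): 7514 = 289·26 + 0 → 26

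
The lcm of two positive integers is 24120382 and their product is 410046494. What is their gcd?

From gcd × lcm = ab: gcd = 410046494 / 24120382 = 17.

17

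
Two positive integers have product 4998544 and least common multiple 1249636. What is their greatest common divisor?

4

From gcd × lcm = mn: gcd = 4998544 / 1249636 = 4.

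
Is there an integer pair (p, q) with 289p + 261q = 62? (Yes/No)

Yes

gcd(289, 261): 289 = 1·261 + 28; 261 = 9·28 + 9; 28 = 3·9 + 1; 9 = 9·1 + 0 → 1
1 divides 62, so a solution exists.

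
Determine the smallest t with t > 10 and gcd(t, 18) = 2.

14

Multiples of 2 above 10: 2·6, 2·7, … . Need the cofactor coprime to 18/2 = 9.
Checking s = 6, 7, … the first with gcd(s, 9) = 1 is s = 7, giving 14.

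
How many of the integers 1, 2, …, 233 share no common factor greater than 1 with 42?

42 = 2·3·7. Inclusion–exclusion on these primes:
233 − ⌊233/2⌋ − ⌊233/3⌋ − ⌊233/7⌋ + ⌊233/6⌋ + ⌊233/14⌋ + ⌊233/21⌋ − ⌊233/42⌋ = 67

67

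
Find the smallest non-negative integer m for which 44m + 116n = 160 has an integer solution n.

1

Euclid: 116 = 2·44 + 28; 44 = 1·28 + 16; 28 = 1·16 + 12; 16 = 1·12 + 4; 12 = 3·4 + 0 → gcd = 4; 160 = 4·40.
Back-substitution yields 44·(8) + 116·(-3) = 4, so one solution is m = 8·40 = 320, n = -3·40 = -120.
Solutions in m differ by 116/4 = 29; the one in [0, 29) is 320 mod 29 = 1.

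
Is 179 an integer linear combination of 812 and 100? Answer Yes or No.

gcd(812, 100): 812 = 8·100 + 12; 100 = 8·12 + 4; 12 = 3·4 + 0 → 4
4 does not divide 179, so a solution does not exist.

No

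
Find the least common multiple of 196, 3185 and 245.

12740

lcm(196, 3185) = 196·3185/gcd = 624260/49 = 12740
lcm(12740, 245) = 12740·245/gcd = 3121300/245 = 12740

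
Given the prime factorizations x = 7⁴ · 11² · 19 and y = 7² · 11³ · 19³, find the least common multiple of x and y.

21919518929

max exponent per prime: 7⁴ · 11³ · 19³ = 21919518929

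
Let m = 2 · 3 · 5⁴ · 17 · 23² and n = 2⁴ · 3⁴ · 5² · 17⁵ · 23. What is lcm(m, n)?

608394525930000

max exponent per prime: 2⁴ · 3⁴ · 5⁴ · 17⁵ · 23² = 608394525930000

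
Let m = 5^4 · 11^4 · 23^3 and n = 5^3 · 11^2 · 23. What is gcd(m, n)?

347875

min exponent per shared prime: 5^3 · 11^2 · 23 = 347875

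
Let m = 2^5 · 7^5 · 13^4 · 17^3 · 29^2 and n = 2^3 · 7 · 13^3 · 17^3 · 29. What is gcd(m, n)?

min exponent per shared prime: 2^3 · 7 · 13^3 · 17^3 · 29 = 17529230264

17529230264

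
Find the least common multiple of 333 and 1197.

44289

333 = 3² · 37; 1197 = 3² · 7 · 19
max exponents: 3² · 7 · 19 · 37 = 44289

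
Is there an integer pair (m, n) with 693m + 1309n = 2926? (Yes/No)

Yes

By Bézout, 693m + 1309n = 2926 has integer solutions iff gcd(693, 1309) | 2926.
Euclid: 1309 = 1·693 + 616; 693 = 1·616 + 77; 616 = 8·77 + 0. gcd = 77; 2926 mod 77 = 0. Yes.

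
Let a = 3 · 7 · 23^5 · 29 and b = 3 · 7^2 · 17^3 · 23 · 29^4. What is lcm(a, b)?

max exponent per prime: 3 · 7^2 · 17^3 · 23^5 · 29^4 = 3287723383819449813

3287723383819449813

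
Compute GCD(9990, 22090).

Euclid: 22090 = 2·9990 + 2110; 9990 = 4·2110 + 1550; 2110 = 1·1550 + 560; 1550 = 2·560 + 430; 560 = 1·430 + 130; 430 = 3·130 + 40; 130 = 3·40 + 10; 40 = 4·10 + 0. Last nonzero remainder: 10.

10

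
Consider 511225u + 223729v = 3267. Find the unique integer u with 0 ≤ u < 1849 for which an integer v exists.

1828

Reduce mod 223729: 511225u ≡ 3267 (mod 223729). With g = gcd(511225, 223729) = 121 dividing 3267, divide through: 4225u ≡ 27 (mod 1849).
Since gcd(4225, 1849) = 1, u ≡ 27·(4225)⁻¹ ≡ 1828 (mod 1849). Smallest non-negative: 1828.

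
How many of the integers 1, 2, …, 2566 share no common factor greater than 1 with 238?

1036

238 = 2·7·17. Inclusion–exclusion on these primes:
2566 − ⌊2566/2⌋ − ⌊2566/7⌋ − ⌊2566/17⌋ + ⌊2566/14⌋ + ⌊2566/34⌋ + ⌊2566/119⌋ − ⌊2566/238⌋ = 1036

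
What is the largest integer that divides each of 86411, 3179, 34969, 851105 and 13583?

289

gcd(86411, 3179): 86411 = 27·3179 + 578; 3179 = 5·578 + 289; 578 = 2·289 + 0 → 289
gcd(289, 34969): 34969 = 121·289 + 0 → 289
gcd(289, 851105): 851105 = 2945·289 + 0 → 289
gcd(289, 13583): 13583 = 47·289 + 0 → 289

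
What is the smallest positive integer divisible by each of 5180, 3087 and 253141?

82610033940

lcm(5180, 3087) = 5180·3087/gcd = 15990660/7 = 2284380
lcm(2284380, 253141) = 2284380·253141/gcd = 578270237580/7 = 82610033940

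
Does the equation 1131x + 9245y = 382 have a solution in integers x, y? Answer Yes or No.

By Bézout, 1131x + 9245y = 382 has integer solutions iff gcd(1131, 9245) | 382.
Euclid: 9245 = 8·1131 + 197; 1131 = 5·197 + 146; 197 = 1·146 + 51; 146 = 2·51 + 44; 51 = 1·44 + 7; 44 = 6·7 + 2; 7 = 3·2 + 1; 2 = 2·1 + 0. gcd = 1; 382 mod 1 = 0. Yes.

Yes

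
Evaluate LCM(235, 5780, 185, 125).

251285500

235 = 5 · 47; 5780 = 2² · 5 · 17²; 185 = 5 · 37; 125 = 5³
lcm takes max exponent of each prime: 2² · 5³ · 17² · 37 · 47 = 251285500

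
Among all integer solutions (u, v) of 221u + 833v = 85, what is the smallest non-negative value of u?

23

Euclid: 833 = 3·221 + 170; 221 = 1·170 + 51; 170 = 3·51 + 17; 51 = 3·17 + 0 → gcd = 17; 85 = 17·5.
Back-substitution yields 221·(-15) + 833·(4) = 17, so one solution is u = -15·5 = -75, v = 4·5 = 20.
Solutions in u differ by 833/17 = 49; the one in [0, 49) is -75 mod 49 = 23.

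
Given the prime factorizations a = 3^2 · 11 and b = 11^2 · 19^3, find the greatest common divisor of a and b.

11

min exponent per shared prime: 11 = 11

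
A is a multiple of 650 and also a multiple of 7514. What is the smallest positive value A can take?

187850

650 = 2 · 5² · 13; 7514 = 2 · 13 · 17²
max exponents: 2 · 5² · 13 · 17² = 187850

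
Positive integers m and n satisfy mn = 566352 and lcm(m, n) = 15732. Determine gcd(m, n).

From gcd × lcm = mn: gcd = 566352 / 15732 = 36.

36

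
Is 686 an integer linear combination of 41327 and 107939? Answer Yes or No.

No

By Bézout, 41327p + 107939q = 686 has integer solutions iff gcd(41327, 107939) | 686.
Euclid: 107939 = 2·41327 + 25285; 41327 = 1·25285 + 16042; 25285 = 1·16042 + 9243; 16042 = 1·9243 + 6799; 9243 = 1·6799 + 2444; 6799 = 2·2444 + 1911; 2444 = 1·1911 + 533; 1911 = 3·533 + 312; 533 = 1·312 + 221; 312 = 1·221 + 91; 221 = 2·91 + 39; 91 = 2·39 + 13; 39 = 3·13 + 0. gcd = 13; 686 mod 13 = 10. No.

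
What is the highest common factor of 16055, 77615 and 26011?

gcd(16055, 77615): 77615 = 4·16055 + 13395; 16055 = 1·13395 + 2660; 13395 = 5·2660 + 95; 2660 = 28·95 + 0 → 95
gcd(95, 26011): 26011 = 273·95 + 76; 95 = 1·76 + 19; 76 = 4·19 + 0 → 19

19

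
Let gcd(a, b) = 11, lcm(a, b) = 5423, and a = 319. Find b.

187

a·b = gcd·lcm = 11·5423 = 59653, so b = 59653/319 = 187.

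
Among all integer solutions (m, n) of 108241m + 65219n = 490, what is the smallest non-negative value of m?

Euclid: 108241 = 1·65219 + 43022; 65219 = 1·43022 + 22197; 43022 = 1·22197 + 20825; 22197 = 1·20825 + 1372; 20825 = 15·1372 + 245; 1372 = 5·245 + 147; 245 = 1·147 + 98; 147 = 1·98 + 49; 98 = 2·49 + 0 → gcd = 49; 490 = 49·10.
Back-substitution yields 108241·(-523) + 65219·(868) = 49, so one solution is m = -523·10 = -5230, n = 868·10 = 8680.
Solutions in m differ by 65219/49 = 1331; the one in [0, 1331) is -5230 mod 1331 = 94.

94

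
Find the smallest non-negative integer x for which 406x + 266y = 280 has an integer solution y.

2

Euclid: 406 = 1·266 + 140; 266 = 1·140 + 126; 140 = 1·126 + 14; 126 = 9·14 + 0 → gcd = 14; 280 = 14·20.
Back-substitution yields 406·(2) + 266·(-3) = 14, so one solution is x = 2·20 = 40, y = -3·20 = -60.
Solutions in x differ by 266/14 = 19; the one in [0, 19) is 40 mod 19 = 2.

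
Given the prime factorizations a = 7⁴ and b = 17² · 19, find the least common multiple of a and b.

max exponent per prime: 7⁴ · 17² · 19 = 13183891

13183891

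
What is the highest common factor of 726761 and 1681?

1

726761 = 7 · 47³
1681 = 41²
Common: 1 = 1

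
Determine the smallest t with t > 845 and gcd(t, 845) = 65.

910

Multiples of 65 above 845: 65·14, 65·15, … . Need the cofactor coprime to 845/65 = 13.
Checking s = 14, 15, … the first with gcd(s, 13) = 1 is s = 14, giving 910.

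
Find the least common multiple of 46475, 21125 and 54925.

46475 = 5² · 11 · 13²; 21125 = 5³ · 13²; 54925 = 5² · 13³
lcm takes max exponent of each prime: 5³ · 11 · 13³ = 3020875

3020875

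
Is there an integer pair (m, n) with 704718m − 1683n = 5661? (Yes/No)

Yes

gcd(704718, 1683): 704718 = 418·1683 + 1224; 1683 = 1·1224 + 459; 1224 = 2·459 + 306; 459 = 1·306 + 153; 306 = 2·153 + 0 → 153
153 divides 5661, so a solution exists.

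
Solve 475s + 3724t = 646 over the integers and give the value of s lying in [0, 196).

gcd(475, 3724) = 19 (Euclid: 3724 = 7·475 + 399; 475 = 1·399 + 76; 399 = 5·76 + 19; 76 = 4·19 + 0), and 19 | 646.
Extended Euclid: 475·(-47) + 3724·(6) = 19. Scale by 34: s₀ = -1598.
General solution s = s₀ + 196k; reducing mod 196 gives s = 166 (and t = -21).

166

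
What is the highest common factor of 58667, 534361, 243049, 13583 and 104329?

gcd(58667, 534361): 534361 = 9·58667 + 6358; 58667 = 9·6358 + 1445; 6358 = 4·1445 + 578; 1445 = 2·578 + 289; 578 = 2·289 + 0 → 289
gcd(289, 243049): 243049 = 841·289 + 0 → 289
gcd(289, 13583): 13583 = 47·289 + 0 → 289
gcd(289, 104329): 104329 = 361·289 + 0 → 289

289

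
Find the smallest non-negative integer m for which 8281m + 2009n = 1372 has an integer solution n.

gcd(8281, 2009) = 49 (Euclid: 8281 = 4·2009 + 245; 2009 = 8·245 + 49; 245 = 5·49 + 0), and 49 | 1372.
Extended Euclid: 8281·(-8) + 2009·(33) = 49. Scale by 28: m₀ = -224.
General solution m = m₀ + 41t; reducing mod 41 gives m = 22 (and n = -90).

22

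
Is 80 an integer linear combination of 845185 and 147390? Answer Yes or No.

gcd(845185, 147390): 845185 = 5·147390 + 108235; 147390 = 1·108235 + 39155; 108235 = 2·39155 + 29925; 39155 = 1·29925 + 9230; 29925 = 3·9230 + 2235; 9230 = 4·2235 + 290; 2235 = 7·290 + 205; 290 = 1·205 + 85; 205 = 2·85 + 35; 85 = 2·35 + 15; 35 = 2·15 + 5; 15 = 3·5 + 0 → 5
5 divides 80, so a solution exists.

Yes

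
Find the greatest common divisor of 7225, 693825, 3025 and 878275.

25

gcd(7225, 693825): 693825 = 96·7225 + 225; 7225 = 32·225 + 25; 225 = 9·25 + 0 → 25
gcd(25, 3025): 3025 = 121·25 + 0 → 25
gcd(25, 878275): 878275 = 35131·25 + 0 → 25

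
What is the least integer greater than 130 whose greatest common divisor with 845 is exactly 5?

845 = 5·169. Any m with gcd(m, 845) = 5 is a multiple of 5, say 5s, with s coprime to 169.
Need s > 130/5, so s ≥ 27. First s ≥ 27 with gcd(s, 169) = 1 is s = 27. Thus m = 5·27 = 135.

135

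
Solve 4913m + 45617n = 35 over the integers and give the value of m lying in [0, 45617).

Reduce mod 45617: 4913m ≡ 35 (mod 45617). With g = gcd(4913, 45617) = 1 dividing 35, divide through: 4913m ≡ 35 (mod 45617).
Since gcd(4913, 45617) = 1, m ≡ 35·(4913)⁻¹ ≡ 19387 (mod 45617). Smallest non-negative: 19387.

19387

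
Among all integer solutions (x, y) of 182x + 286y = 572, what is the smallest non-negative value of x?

gcd(182, 286) = 26 (Euclid: 286 = 1·182 + 104; 182 = 1·104 + 78; 104 = 1·78 + 26; 78 = 3·26 + 0), and 26 | 572.
Extended Euclid: 182·(-3) + 286·(2) = 26. Scale by 22: x₀ = -66.
General solution x = x₀ + 11t; reducing mod 11 gives x = 0 (and y = 2).

0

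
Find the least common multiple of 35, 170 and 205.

48790

35 = 5 · 7; 170 = 2 · 5 · 17; 205 = 5 · 41
lcm takes max exponent of each prime: 2 · 5 · 7 · 17 · 41 = 48790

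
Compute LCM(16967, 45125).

gcd first: 45125 = 2·16967 + 11191; 16967 = 1·11191 + 5776; 11191 = 1·5776 + 5415; 5776 = 1·5415 + 361; 5415 = 15·361 + 0 → gcd = 361
lcm = 16967·45125/gcd = 765635875/361 = 2120875

2120875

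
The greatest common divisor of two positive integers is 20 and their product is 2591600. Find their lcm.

For any two positive integers, gcd × lcm equals their product. Hence lcm = 2591600 / 20 = 129580.

129580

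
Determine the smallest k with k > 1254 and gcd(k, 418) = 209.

418 = 209·2. Any k with gcd(k, 418) = 209 is a multiple of 209, say 209s, with s coprime to 2.
Need s > 1254/209, so s ≥ 7. First s ≥ 7 with gcd(s, 2) = 1 is s = 7. Thus k = 209·7 = 1463.

1463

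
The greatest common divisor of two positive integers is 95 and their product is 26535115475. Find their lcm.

279317005

gcd·lcm = product, so lcm = 26535115475/95 = 279317005.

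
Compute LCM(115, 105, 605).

115 = 5 · 23; 105 = 3 · 5 · 7; 605 = 5 · 11²
lcm takes max exponent of each prime: 3 · 5 · 7 · 11² · 23 = 292215

292215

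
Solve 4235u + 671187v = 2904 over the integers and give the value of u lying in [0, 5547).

gcd(4235, 671187) = 121 (Euclid: 671187 = 158·4235 + 2057; 4235 = 2·2057 + 121; 2057 = 17·121 + 0), and 121 | 2904.
Extended Euclid: 4235·(317) + 671187·(-2) = 121. Scale by 24: u₀ = 7608.
General solution u = u₀ + 5547t; reducing mod 5547 gives u = 2061 (and v = -13).

2061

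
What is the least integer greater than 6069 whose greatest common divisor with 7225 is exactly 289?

6358

7225 = 289·25. Any t with gcd(t, 7225) = 289 is a multiple of 289, say 289s, with s coprime to 25.
Need s > 6069/289, so s ≥ 22. First s ≥ 22 with gcd(s, 25) = 1 is s = 22. Thus t = 289·22 = 6358.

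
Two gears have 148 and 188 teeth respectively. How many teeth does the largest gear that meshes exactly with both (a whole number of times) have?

4

Euclid: 188 = 1·148 + 40; 148 = 3·40 + 28; 40 = 1·28 + 12; 28 = 2·12 + 4; 12 = 3·4 + 0. Last nonzero remainder: 4.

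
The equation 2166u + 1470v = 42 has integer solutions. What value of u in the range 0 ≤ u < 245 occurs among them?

112

Euclid: 2166 = 1·1470 + 696; 1470 = 2·696 + 78; 696 = 8·78 + 72; 78 = 1·72 + 6; 72 = 12·6 + 0 → gcd = 6; 42 = 6·7.
Back-substitution yields 2166·(-19) + 1470·(28) = 6, so one solution is u = -19·7 = -133, v = 28·7 = 196.
Solutions in u differ by 1470/6 = 245; the one in [0, 245) is -133 mod 245 = 112.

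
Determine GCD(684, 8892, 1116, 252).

36

684 = 2² · 3² · 19; 8892 = 2² · 3² · 13 · 19; 1116 = 2² · 3² · 31; 252 = 2² · 3² · 7
gcd takes min exponent of each prime: 2² · 3² = 36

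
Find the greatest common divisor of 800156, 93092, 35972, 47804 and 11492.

68

gcd(800156, 93092): 800156 = 8·93092 + 55420; 93092 = 1·55420 + 37672; 55420 = 1·37672 + 17748; 37672 = 2·17748 + 2176; 17748 = 8·2176 + 340; 2176 = 6·340 + 136; 340 = 2·136 + 68; 136 = 2·68 + 0 → 68
gcd(68, 35972): 35972 = 529·68 + 0 → 68
gcd(68, 47804): 47804 = 703·68 + 0 → 68
gcd(68, 11492): 11492 = 169·68 + 0 → 68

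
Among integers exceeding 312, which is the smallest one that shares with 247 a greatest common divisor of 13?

gcd(a, 247) = 13 forces 13 | a; write a = 13s. Then gcd(13s, 13·19) = 13·gcd(s, 19), so need gcd(s, 19) = 1.
13s > 312 gives s ≥ 25. The least s ≥ 25 coprime to 19 is 25, so a = 13·25 = 325.

325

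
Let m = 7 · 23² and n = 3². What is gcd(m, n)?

1

min exponent per shared prime: (none) = 1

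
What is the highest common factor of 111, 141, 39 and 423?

111 = 3 · 37; 141 = 3 · 47; 39 = 3 · 13; 423 = 3² · 47
gcd takes min exponent of each prime: 3 = 3

3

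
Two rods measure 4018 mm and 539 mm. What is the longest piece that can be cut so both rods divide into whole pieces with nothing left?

49

Euclid: 4018 = 7·539 + 245; 539 = 2·245 + 49; 245 = 5·49 + 0. Last nonzero remainder: 49.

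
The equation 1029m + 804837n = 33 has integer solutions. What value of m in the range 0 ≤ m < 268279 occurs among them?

141570

Euclid: 804837 = 782·1029 + 159; 1029 = 6·159 + 75; 159 = 2·75 + 9; 75 = 8·9 + 3; 9 = 3·3 + 0 → gcd = 3; 33 = 3·11.
Back-substitution yields 1029·(86037) + 804837·(-110) = 3, so one solution is m = 86037·11 = 946407, n = -110·11 = -1210.
Solutions in m differ by 804837/3 = 268279; the one in [0, 268279) is 946407 mod 268279 = 141570.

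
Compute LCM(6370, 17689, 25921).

lcm(6370, 17689) = 6370·17689/gcd = 112678930/49 = 2299570
lcm(2299570, 25921) = 2299570·25921/gcd = 59607153970/49 = 1216472530

1216472530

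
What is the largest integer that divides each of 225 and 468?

9

225 = 3² · 5²
468 = 2² · 3² · 13
Common: 3² = 9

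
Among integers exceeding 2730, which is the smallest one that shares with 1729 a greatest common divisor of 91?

2821

1729 = 91·19. Any k with gcd(k, 1729) = 91 is a multiple of 91, say 91s, with s coprime to 19.
Need s > 2730/91, so s ≥ 31. First s ≥ 31 with gcd(s, 19) = 1 is s = 31. Thus k = 91·31 = 2821.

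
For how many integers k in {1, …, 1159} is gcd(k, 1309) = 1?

851

Prime factors of 1309: 7, 11, 17. Count integers ≤ 1159 divisible by none of them.
By inclusion–exclusion: 1159 − ⌊1159/7⌋ − ⌊1159/11⌋ − ⌊1159/17⌋ + ⌊1159/77⌋ + ⌊1159/119⌋ + ⌊1159/187⌋ − ⌊1159/1309⌋ = 851.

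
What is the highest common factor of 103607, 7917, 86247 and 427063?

7

gcd(103607, 7917): 103607 = 13·7917 + 686; 7917 = 11·686 + 371; 686 = 1·371 + 315; 371 = 1·315 + 56; 315 = 5·56 + 35; 56 = 1·35 + 21; 35 = 1·21 + 14; 21 = 1·14 + 7; 14 = 2·7 + 0 → 7
gcd(7, 86247): 86247 = 12321·7 + 0 → 7
gcd(7, 427063): 427063 = 61009·7 + 0 → 7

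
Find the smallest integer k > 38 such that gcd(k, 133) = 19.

57

Multiples of 19 above 38: 19·3, 19·4, … . Need the cofactor coprime to 133/19 = 7.
Checking s = 3, 4, … the first with gcd(s, 7) = 1 is s = 3, giving 57.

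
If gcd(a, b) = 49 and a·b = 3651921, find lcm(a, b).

74529

Since gcd(a,b)·lcm(a,b) = ab, lcm = 3651921/49 = 74529.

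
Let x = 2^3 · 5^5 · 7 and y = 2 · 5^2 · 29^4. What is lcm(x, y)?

max exponent per prime: 2^3 · 5^5 · 7 · 29^4 = 123774175000

123774175000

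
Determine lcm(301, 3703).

301 = 7 · 43; 3703 = 7 · 23²
max exponents: 7 · 23² · 43 = 159229

159229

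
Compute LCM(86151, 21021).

86151 = 3 · 13 · 47²; 21021 = 3 · 7² · 11 · 13
max exponents: 3 · 7² · 11 · 13 · 47² = 46435389

46435389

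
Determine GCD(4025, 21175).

4025 = 5² · 7 · 23
21175 = 5² · 7 · 11²
Common: 5² · 7 = 175

175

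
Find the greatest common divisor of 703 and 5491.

19

703 = 19 · 37
5491 = 17² · 19
Common: 19 = 19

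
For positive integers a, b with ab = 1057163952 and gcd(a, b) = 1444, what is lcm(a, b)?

732108

For any two positive integers, gcd × lcm equals their product. Hence lcm = 1057163952 / 1444 = 732108.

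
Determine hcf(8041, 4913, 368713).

17

gcd(8041, 4913): 8041 = 1·4913 + 3128; 4913 = 1·3128 + 1785; 3128 = 1·1785 + 1343; 1785 = 1·1343 + 442; 1343 = 3·442 + 17; 442 = 26·17 + 0 → 17
gcd(17, 368713): 368713 = 21689·17 + 0 → 17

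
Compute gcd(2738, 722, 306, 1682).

2

2738 = 2 · 37²; 722 = 2 · 19²; 306 = 2 · 3² · 17; 1682 = 2 · 29²
gcd takes min exponent of each prime: 2 = 2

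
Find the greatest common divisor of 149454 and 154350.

149454 = 2 · 3² · 19² · 23
154350 = 2 · 3² · 5² · 7³
Common: 2 · 3² = 18

18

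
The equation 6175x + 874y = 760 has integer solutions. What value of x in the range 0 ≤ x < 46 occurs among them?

44

Euclid: 6175 = 7·874 + 57; 874 = 15·57 + 19; 57 = 3·19 + 0 → gcd = 19; 760 = 19·40.
Back-substitution yields 6175·(-15) + 874·(106) = 19, so one solution is x = -15·40 = -600, y = 106·40 = 4240.
Solutions in x differ by 874/19 = 46; the one in [0, 46) is -600 mod 46 = 44.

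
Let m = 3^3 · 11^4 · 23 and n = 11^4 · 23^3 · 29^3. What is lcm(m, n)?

max exponent per prime: 3^3 · 11^4 · 23^3 · 29^3 = 117303779860641

117303779860641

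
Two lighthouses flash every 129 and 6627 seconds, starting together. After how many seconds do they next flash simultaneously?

gcd first: 6627 = 51·129 + 48; 129 = 2·48 + 33; 48 = 1·33 + 15; 33 = 2·15 + 3; 15 = 5·3 + 0 → gcd = 3
lcm = 129·6627/gcd = 854883/3 = 284961

284961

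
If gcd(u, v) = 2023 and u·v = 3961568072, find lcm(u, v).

For any two positive integers, gcd × lcm equals their product. Hence lcm = 3961568072 / 2023 = 1958264.

1958264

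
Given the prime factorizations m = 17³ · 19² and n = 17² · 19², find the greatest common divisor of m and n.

104329

min exponent per shared prime: 17² · 19² = 104329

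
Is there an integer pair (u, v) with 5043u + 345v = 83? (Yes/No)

gcd(5043, 345): 5043 = 14·345 + 213; 345 = 1·213 + 132; 213 = 1·132 + 81; 132 = 1·81 + 51; 81 = 1·51 + 30; 51 = 1·30 + 21; 30 = 1·21 + 9; 21 = 2·9 + 3; 9 = 3·3 + 0 → 3
3 does not divide 83, so a solution does not exist.

No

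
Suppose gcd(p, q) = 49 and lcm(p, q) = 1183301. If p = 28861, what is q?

2009

p·q = gcd·lcm = 49·1183301 = 57981749, so q = 57981749/28861 = 2009.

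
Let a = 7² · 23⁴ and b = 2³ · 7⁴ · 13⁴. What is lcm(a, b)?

153520685289608

max exponent per prime: 2³ · 7⁴ · 13⁴ · 23⁴ = 153520685289608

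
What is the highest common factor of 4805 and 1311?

4805 = 5 · 31²
1311 = 3 · 19 · 23
Common: 1 = 1

1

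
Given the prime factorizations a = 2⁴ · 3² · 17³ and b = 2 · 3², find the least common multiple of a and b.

707472

max exponent per prime: 2⁴ · 3² · 17³ = 707472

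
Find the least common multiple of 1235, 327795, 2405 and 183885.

5300117355

1235 = 5 · 13 · 19; 327795 = 3 · 5 · 13 · 41²; 2405 = 5 · 13 · 37; 183885 = 3 · 5 · 13 · 23 · 41
lcm takes max exponent of each prime: 3 · 5 · 13 · 19 · 23 · 37 · 41² = 5300117355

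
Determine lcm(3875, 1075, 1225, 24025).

253103375

3875 = 5³ · 31; 1075 = 5² · 43; 1225 = 5² · 7²; 24025 = 5² · 31²
lcm takes max exponent of each prime: 5³ · 7² · 31² · 43 = 253103375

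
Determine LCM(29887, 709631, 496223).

172503490159

29887 = 11² · 13 · 19; 709631 = 13³ · 17 · 19; 496223 = 7² · 13 · 19 · 41
lcm takes max exponent of each prime: 7² · 11² · 13³ · 17 · 19 · 41 = 172503490159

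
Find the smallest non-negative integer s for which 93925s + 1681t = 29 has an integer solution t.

gcd(93925, 1681) = 1 (Euclid: 93925 = 55·1681 + 1470; 1681 = 1·1470 + 211; 1470 = 6·211 + 204; 211 = 1·204 + 7; 204 = 29·7 + 1; 7 = 7·1 + 0), and 1 | 29.
Extended Euclid: 93925·(239) + 1681·(-13354) = 1. Scale by 29: s₀ = 6931.
General solution s = s₀ + 1681k; reducing mod 1681 gives s = 207 (and t = -11566).

207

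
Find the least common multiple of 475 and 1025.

475 = 5² · 19; 1025 = 5² · 41
max exponents: 5² · 19 · 41 = 19475

19475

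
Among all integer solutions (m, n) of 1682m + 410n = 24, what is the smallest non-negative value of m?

147

Euclid: 1682 = 4·410 + 42; 410 = 9·42 + 32; 42 = 1·32 + 10; 32 = 3·10 + 2; 10 = 5·2 + 0 → gcd = 2; 24 = 2·12.
Back-substitution yields 1682·(-39) + 410·(160) = 2, so one solution is m = -39·12 = -468, n = 160·12 = 1920.
Solutions in m differ by 410/2 = 205; the one in [0, 205) is -468 mod 205 = 147.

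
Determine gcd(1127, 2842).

Euclid: 2842 = 2·1127 + 588; 1127 = 1·588 + 539; 588 = 1·539 + 49; 539 = 11·49 + 0. Last nonzero remainder: 49.

49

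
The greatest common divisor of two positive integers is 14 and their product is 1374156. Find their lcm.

For any two positive integers, gcd × lcm equals their product. Hence lcm = 1374156 / 14 = 98154.

98154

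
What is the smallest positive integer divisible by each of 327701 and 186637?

5560102867

327701 = 11 · 31³; 186637 = 11 · 19² · 47
max exponents: 11 · 19² · 31³ · 47 = 5560102867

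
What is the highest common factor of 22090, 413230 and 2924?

22090 = 2 · 5 · 47²; 413230 = 2 · 5 · 31² · 43; 2924 = 2² · 17 · 43
gcd takes min exponent of each prime: 2 = 2

2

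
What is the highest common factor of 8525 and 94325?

275

8525 = 5² · 11 · 31
94325 = 5² · 7³ · 11
Common: 5² · 11 = 275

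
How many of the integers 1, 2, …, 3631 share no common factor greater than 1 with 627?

2085

627 = 3·11·19. Inclusion–exclusion on these primes:
3631 − ⌊3631/3⌋ − ⌊3631/11⌋ − ⌊3631/19⌋ + ⌊3631/33⌋ + ⌊3631/57⌋ + ⌊3631/209⌋ − ⌊3631/627⌋ = 2085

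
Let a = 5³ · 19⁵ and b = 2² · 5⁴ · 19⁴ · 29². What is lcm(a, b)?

5205998147500

max exponent per prime: 2² · 5⁴ · 19⁵ · 29² = 5205998147500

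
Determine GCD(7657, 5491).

19

Euclid: 7657 = 1·5491 + 2166; 5491 = 2·2166 + 1159; 2166 = 1·1159 + 1007; 1159 = 1·1007 + 152; 1007 = 6·152 + 95; 152 = 1·95 + 57; 95 = 1·57 + 38; 57 = 1·38 + 19; 38 = 2·19 + 0. Last nonzero remainder: 19.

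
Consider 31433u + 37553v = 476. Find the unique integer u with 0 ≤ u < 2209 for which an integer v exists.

319

Euclid: 37553 = 1·31433 + 6120; 31433 = 5·6120 + 833; 6120 = 7·833 + 289; 833 = 2·289 + 255; 289 = 1·255 + 34; 255 = 7·34 + 17; 34 = 2·17 + 0 → gcd = 17; 476 = 17·28.
Back-substitution yields 31433·(1037) + 37553·(-868) = 17, so one solution is u = 1037·28 = 29036, v = -868·28 = -24304.
Solutions in u differ by 37553/17 = 2209; the one in [0, 2209) is 29036 mod 2209 = 319.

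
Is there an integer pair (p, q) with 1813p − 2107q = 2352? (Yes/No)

By Bézout, 1813p − 2107q = 2352 has integer solutions iff gcd(1813, 2107) | 2352.
Euclid: 2107 = 1·1813 + 294; 1813 = 6·294 + 49; 294 = 6·49 + 0. gcd = 49; 2352 mod 49 = 0. Yes.

Yes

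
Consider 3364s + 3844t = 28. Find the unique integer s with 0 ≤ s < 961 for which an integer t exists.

Euclid: 3844 = 1·3364 + 480; 3364 = 7·480 + 4; 480 = 120·4 + 0 → gcd = 4; 28 = 4·7.
Back-substitution yields 3364·(8) + 3844·(-7) = 4, so one solution is s = 8·7 = 56, t = -7·7 = -49.
Solutions in s differ by 3844/4 = 961; the one in [0, 961) is 56 mod 961 = 56.

56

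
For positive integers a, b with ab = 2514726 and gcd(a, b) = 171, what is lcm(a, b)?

Since gcd(a,b)·lcm(a,b) = ab, lcm = 2514726/171 = 14706.

14706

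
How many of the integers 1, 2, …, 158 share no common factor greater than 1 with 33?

96

33 = 3·11. Inclusion–exclusion on these primes:
158 − ⌊158/3⌋ − ⌊158/11⌋ + ⌊158/33⌋ = 96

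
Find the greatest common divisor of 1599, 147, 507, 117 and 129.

3

gcd(1599, 147): 1599 = 10·147 + 129; 147 = 1·129 + 18; 129 = 7·18 + 3; 18 = 6·3 + 0 → 3
gcd(3, 507): 507 = 169·3 + 0 → 3
gcd(3, 117): 117 = 39·3 + 0 → 3
gcd(3, 129): 129 = 43·3 + 0 → 3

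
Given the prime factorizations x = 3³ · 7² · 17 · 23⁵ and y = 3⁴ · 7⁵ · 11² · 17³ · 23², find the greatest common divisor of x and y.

min exponent per shared prime: 3³ · 7² · 17 · 23² = 11897739

11897739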